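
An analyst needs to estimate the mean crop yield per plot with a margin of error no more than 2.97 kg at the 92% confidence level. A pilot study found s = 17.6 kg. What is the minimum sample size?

108

For a mean, the margin of error is E = z·σ/√n, so n = (zσ/E)².
At 92% confidence, z = 1.751.
n = (1.751 × 17.6 / 2.97)² = 107.67
Round up: n = 108.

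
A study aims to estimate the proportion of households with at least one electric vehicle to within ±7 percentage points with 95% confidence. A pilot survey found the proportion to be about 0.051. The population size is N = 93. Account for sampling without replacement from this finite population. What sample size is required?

For a proportion with margin E = 0.07 at 95% confidence, z = 1.960.
n = p̂(1−p̂)(z/E)² = 0.051 × 0.949 × (1.960/0.07)² = 37.94 — call this n₀.
Finite-population correction with N = 93: n = n₀ / (1 + (n₀−1)/N) = 37.94 / 1.397 = 27.16
Round up: n = 28.

28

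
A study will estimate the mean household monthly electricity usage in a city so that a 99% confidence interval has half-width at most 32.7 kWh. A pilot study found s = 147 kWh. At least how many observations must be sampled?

135

For a mean, the margin of error is E = z·σ/√n, so n = (zσ/E)².
At 99% confidence, z = 2.576.
n = (2.576 × 147 / 32.7)² = 134.10
Round up: n = 135.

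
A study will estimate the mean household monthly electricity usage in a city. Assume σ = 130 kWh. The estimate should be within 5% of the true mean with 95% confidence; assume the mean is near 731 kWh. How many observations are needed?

For a mean, the margin of error is E = z·σ/√n, so n = (zσ/E)².
At 95% confidence, z = 1.960.
E = 5% of 731 = 36.55 kWh.
n = (1.960 × 130 / 36.55)² = 48.60
Round up: n = 49.

49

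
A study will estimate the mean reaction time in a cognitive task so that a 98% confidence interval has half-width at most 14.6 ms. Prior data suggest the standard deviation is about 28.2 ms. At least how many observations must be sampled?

For a mean, the margin of error is E = z·σ/√n, so n = (zσ/E)².
At 98% confidence, z = 2.326.
n = (2.326 × 28.2 / 14.6)² = 20.18
Round up: n = 21.

n = 21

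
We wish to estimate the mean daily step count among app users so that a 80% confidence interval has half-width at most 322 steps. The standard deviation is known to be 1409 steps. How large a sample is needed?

32

For a mean, the margin of error is E = z·σ/√n, so n = (zσ/E)².
At 80% confidence, z = 1.282.
n = (1.282 × 1409 / 322)² = 31.47
Round up: n = 32.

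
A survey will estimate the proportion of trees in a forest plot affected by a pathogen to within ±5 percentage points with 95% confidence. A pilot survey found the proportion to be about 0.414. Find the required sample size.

373

For a proportion with margin E = 0.05 at 95% confidence, z = 1.960.
n = p̂(1−p̂)(z/E)² = 0.414 × 0.586 × (1.960/0.05)² = 372.80
Round up: n = 373.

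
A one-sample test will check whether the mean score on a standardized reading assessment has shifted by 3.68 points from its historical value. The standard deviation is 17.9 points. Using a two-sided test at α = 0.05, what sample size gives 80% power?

186

For a one-sample z-test, n = ((z_{α/2} + z_β)·σ/δ)².
z_{α/2} = 1.960 (two-sided α = 0.05); z_β = 0.842 (power 80% → β = 0.2).
n = (2.802 × 17.9 / 3.68)² = 185.76
Round up: n = 186.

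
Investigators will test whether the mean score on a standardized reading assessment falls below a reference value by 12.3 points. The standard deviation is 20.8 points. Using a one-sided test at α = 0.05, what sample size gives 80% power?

n = 18

For a one-sample z-test, n = ((z_α + z_β)·σ/δ)².
z_α = 1.645 (one-sided α = 0.05); z_β = 0.842 (power 80% → β = 0.2).
n = (2.487 × 20.8 / 12.3)² = 17.69
Round up: n = 18.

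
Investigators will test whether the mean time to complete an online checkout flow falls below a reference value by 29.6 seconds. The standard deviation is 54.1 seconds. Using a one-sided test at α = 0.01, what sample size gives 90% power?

44

For a one-sample z-test, n = ((z_α + z_β)·σ/δ)².
z_α = 2.326 (one-sided α = 0.01); z_β = 1.282 (power 90% → β = 0.1).
n = (3.608 × 54.1 / 29.6)² = 43.49
Round up: n = 44.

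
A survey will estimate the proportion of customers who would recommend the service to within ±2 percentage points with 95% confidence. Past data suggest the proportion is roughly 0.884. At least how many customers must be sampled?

For a proportion with margin E = 0.02 at 95% confidence, z = 1.960.
n = p̂(1−p̂)(z/E)² = 0.884 × 0.116 × (1.960/0.02)² = 984.83
Round up: n = 985.

n = 985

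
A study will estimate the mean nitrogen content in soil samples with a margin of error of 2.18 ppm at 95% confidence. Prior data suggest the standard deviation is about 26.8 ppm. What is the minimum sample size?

For a mean, the margin of error is E = z·σ/√n, so n = (zσ/E)².
At 95% confidence, z = 1.960.
n = (1.960 × 26.8 / 2.18)² = 580.59
Round up: n = 581.

581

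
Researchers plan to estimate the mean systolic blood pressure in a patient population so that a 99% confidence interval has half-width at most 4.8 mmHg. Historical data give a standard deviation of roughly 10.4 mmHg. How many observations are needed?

For a mean, the margin of error is E = z·σ/√n, so n = (zσ/E)².
At 99% confidence, z = 2.576.
n = (2.576 × 10.4 / 4.8)² = 31.15
Round up: n = 32.

32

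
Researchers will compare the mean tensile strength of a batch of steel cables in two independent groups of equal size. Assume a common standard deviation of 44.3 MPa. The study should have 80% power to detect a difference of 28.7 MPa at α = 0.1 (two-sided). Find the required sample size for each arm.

For two equal groups, n per group = 2·((z_{α/2} + z_β)·σ/δ)².
z_{α/2} = 1.645; z_β = 0.842 (power 80%).
n = 2 × (2.487 × 44.3 / 28.7)² = 2 × 14.74 = 29.48
Round up: n = 30 per group.

30 per group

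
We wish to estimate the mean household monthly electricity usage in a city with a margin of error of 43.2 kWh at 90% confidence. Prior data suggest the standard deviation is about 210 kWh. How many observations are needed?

64

For a mean, the margin of error is E = z·σ/√n, so n = (zσ/E)².
At 90% confidence, z = 1.645.
n = (1.645 × 210 / 43.2)² = 63.94
Round up: n = 64.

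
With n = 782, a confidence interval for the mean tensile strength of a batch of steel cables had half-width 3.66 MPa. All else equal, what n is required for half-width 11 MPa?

Margin of error scales as 1/√n, so n₂ = n₁·(E₁/E₂)².
n₂ = 782 × (3.66/11)² = 782 × 0.1107 = 86.57
Round up: n₂ = 87.

87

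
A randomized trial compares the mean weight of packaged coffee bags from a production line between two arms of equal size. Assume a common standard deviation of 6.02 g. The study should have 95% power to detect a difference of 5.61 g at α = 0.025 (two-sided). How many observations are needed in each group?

35 per group

For two equal groups, n per group = 2·((z_{α/2} + z_β)·σ/δ)².
z_{α/2} = 2.241; z_β = 1.645 (power 95%).
n = 2 × (3.886 × 6.02 / 5.61)² = 2 × 17.39 = 34.78
Round up: n = 35 per group.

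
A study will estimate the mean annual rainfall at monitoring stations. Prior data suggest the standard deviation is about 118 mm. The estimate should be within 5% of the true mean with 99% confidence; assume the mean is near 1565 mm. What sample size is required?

n = 16

For a mean, the margin of error is E = z·σ/√n, so n = (zσ/E)².
At 99% confidence, z = 2.576.
E = 5% of 1565 = 78.25 mm.
n = (2.576 × 118 / 78.25)² = 15.09
Round up: n = 16.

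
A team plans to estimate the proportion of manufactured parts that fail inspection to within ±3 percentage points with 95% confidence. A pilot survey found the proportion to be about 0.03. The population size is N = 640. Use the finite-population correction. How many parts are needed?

For a proportion with margin E = 0.03 at 95% confidence, z = 1.960.
n = p̂(1−p̂)(z/E)² = 0.03 × 0.97 × (1.960/0.03)² = 124.21 — call this n₀.
Finite-population correction with N = 640: n = n₀ / (1 + (n₀−1)/N) = 124.21 / 1.193 = 104.12
Round up: n = 105.

105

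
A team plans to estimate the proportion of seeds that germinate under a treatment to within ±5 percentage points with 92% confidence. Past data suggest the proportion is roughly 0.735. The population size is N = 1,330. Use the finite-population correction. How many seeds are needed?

n = 203

For a proportion with margin E = 0.05 at 92% confidence, z = 1.751.
n = p̂(1−p̂)(z/E)² = 0.735 × 0.265 × (1.751/0.05)² = 238.87 — call this n₀.
Finite-population correction with N = 1,330: n = n₀ / (1 + (n₀−1)/N) = 238.87 / 1.179 = 202.60
Round up: n = 203.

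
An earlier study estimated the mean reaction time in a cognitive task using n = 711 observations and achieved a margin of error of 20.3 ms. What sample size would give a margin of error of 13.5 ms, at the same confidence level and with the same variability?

Margin of error scales as 1/√n, so n₂ = n₁·(E₁/E₂)².
n₂ = 711 × (20.3/13.5)² = 711 × 2.261 = 1607.57
Round up: n₂ = 1608.

1608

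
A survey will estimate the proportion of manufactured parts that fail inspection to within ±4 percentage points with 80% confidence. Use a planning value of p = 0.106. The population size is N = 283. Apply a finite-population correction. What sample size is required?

For a proportion with margin E = 0.04 at 80% confidence, z = 1.282.
n = p̂(1−p̂)(z/E)² = 0.106 × 0.894 × (1.282/0.04)² = 97.34 — call this n₀.
Finite-population correction with N = 283: n = n₀ / (1 + (n₀−1)/N) = 97.34 / 1.34 = 72.64
Round up: n = 73.

73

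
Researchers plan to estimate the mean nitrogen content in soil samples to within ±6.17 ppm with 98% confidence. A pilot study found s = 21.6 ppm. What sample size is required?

67

For a mean, the margin of error is E = z·σ/√n, so n = (zσ/E)².
At 98% confidence, z = 2.326.
n = (2.326 × 21.6 / 6.17)² = 66.31
Round up: n = 67.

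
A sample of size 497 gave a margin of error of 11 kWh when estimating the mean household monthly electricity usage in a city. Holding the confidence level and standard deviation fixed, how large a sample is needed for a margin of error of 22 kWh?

Margin of error scales as 1/√n, so n₂ = n₁·(E₁/E₂)².
n₂ = 497 × (11/22)² = 497 × 0.25 = 124.25
Round up: n₂ = 125.

125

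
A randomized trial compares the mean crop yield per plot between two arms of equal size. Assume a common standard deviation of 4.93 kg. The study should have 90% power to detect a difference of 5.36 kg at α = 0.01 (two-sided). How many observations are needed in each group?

26 per group

For two equal groups, n per group = 2·((z_{α/2} + z_β)·σ/δ)².
z_{α/2} = 2.576; z_β = 1.282 (power 90%).
n = 2 × (3.858 × 4.93 / 5.36)² = 2 × 12.59 = 25.18
Round up: n = 26 per group.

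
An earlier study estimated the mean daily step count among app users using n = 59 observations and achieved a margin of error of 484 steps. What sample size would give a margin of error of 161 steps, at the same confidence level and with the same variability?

Margin of error scales as 1/√n, so n₂ = n₁·(E₁/E₂)².
n₂ = 59 × (484/161)² = 59 × 9.037 = 533.18
Round up: n₂ = 534.

534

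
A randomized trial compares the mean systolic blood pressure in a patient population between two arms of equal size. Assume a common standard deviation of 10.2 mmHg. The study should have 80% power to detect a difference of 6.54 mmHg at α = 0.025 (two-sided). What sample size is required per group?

For two equal groups, n per group = 2·((z_{α/2} + z_β)·σ/δ)².
z_{α/2} = 2.241; z_β = 0.842 (power 80%).
n = 2 × (3.083 × 10.2 / 6.54)² = 2 × 23.12 = 46.24
Round up: n = 47 per group.

47 per group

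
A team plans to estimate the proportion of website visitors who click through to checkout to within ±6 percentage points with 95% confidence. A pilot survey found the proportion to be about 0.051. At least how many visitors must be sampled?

52

For a proportion with margin E = 0.06 at 95% confidence, z = 1.960.
n = p̂(1−p̂)(z/E)² = 0.051 × 0.949 × (1.960/0.06)² = 51.65
Round up: n = 52.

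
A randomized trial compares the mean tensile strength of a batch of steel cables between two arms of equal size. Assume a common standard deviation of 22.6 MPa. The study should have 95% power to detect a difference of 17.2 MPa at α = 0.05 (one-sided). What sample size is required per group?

38 per group

For two equal groups, n per group = 2·((z_α + z_β)·σ/δ)².
z_α = 1.645; z_β = 1.645 (power 95%).
n = 2 × (3.290 × 22.6 / 17.2)² = 2 × 18.69 = 37.38
Round up: n = 38 per group.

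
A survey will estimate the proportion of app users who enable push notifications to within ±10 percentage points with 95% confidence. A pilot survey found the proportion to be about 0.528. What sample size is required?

For a proportion with margin E = 0.1 at 95% confidence, z = 1.960.
n = p̂(1−p̂)(z/E)² = 0.528 × 0.472 × (1.960/0.1)² = 95.74
Round up: n = 96.

96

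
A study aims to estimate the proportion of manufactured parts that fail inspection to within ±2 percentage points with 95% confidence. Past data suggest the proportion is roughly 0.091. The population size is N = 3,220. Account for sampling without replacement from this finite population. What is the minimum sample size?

638

For a proportion with margin E = 0.02 at 95% confidence, z = 1.960.
n = p̂(1−p̂)(z/E)² = 0.091 × 0.909 × (1.960/0.02)² = 794.43 — call this n₀.
Finite-population correction with N = 3,220: n = n₀ / (1 + (n₀−1)/N) = 794.43 / 1.246 = 637.58
Round up: n = 638.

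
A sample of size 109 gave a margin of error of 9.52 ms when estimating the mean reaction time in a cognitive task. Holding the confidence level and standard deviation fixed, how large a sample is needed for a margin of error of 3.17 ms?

Margin of error scales as 1/√n, so n₂ = n₁·(E₁/E₂)².
n₂ = 109 × (9.52/3.17)² = 109 × 9.019 = 983.07
Round up: n₂ = 984.

984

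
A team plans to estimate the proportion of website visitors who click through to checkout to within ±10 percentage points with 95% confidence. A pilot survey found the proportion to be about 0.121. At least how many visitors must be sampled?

For a proportion with margin E = 0.1 at 95% confidence, z = 1.960.
n = p̂(1−p̂)(z/E)² = 0.121 × 0.879 × (1.960/0.1)² = 40.86
Round up: n = 41.

n = 41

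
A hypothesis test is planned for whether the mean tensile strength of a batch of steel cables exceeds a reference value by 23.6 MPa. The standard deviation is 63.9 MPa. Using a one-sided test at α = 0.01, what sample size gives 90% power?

n = 96

For a one-sample z-test, n = ((z_α + z_β)·σ/δ)².
z_α = 2.326 (one-sided α = 0.01); z_β = 1.282 (power 90% → β = 0.1).
n = (3.608 × 63.9 / 23.6)² = 95.44
Round up: n = 96.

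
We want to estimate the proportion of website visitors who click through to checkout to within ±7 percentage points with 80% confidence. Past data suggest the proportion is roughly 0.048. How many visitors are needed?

16

For a proportion with margin E = 0.07 at 80% confidence, z = 1.282.
n = p̂(1−p̂)(z/E)² = 0.048 × 0.952 × (1.282/0.07)² = 15.33
Round up: n = 16.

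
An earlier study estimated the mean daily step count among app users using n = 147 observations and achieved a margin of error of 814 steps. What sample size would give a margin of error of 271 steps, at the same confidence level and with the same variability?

Margin of error scales as 1/√n, so n₂ = n₁·(E₁/E₂)².
n₂ = 147 × (814/271)² = 147 × 9.022 = 1326.23
Round up: n₂ = 1327.

1327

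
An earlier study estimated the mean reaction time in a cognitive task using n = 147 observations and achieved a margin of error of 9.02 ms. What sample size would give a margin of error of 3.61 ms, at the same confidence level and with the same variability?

918

Margin of error scales as 1/√n, so n₂ = n₁·(E₁/E₂)².
n₂ = 147 × (9.02/3.61)² = 147 × 6.243 = 917.72
Round up: n₂ = 918.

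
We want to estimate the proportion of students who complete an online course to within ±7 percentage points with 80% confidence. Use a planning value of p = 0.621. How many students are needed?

For a proportion with margin E = 0.07 at 80% confidence, z = 1.282.
n = p̂(1−p̂)(z/E)² = 0.621 × 0.379 × (1.282/0.07)² = 78.94
Round up: n = 79.

79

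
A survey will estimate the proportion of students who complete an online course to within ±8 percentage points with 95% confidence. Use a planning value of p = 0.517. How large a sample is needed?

For a proportion with margin E = 0.08 at 95% confidence, z = 1.960.
n = p̂(1−p̂)(z/E)² = 0.517 × 0.483 × (1.960/0.08)² = 149.89
Round up: n = 150.

n = 150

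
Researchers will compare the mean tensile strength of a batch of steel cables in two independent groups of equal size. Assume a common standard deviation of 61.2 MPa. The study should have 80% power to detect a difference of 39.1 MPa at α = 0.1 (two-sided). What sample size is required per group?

For two equal groups, n per group = 2·((z_{α/2} + z_β)·σ/δ)².
z_{α/2} = 1.645; z_β = 0.842 (power 80%).
n = 2 × (2.487 × 61.2 / 39.1)² = 2 × 15.15 = 30.30
Round up: n = 31 per group.

31 per group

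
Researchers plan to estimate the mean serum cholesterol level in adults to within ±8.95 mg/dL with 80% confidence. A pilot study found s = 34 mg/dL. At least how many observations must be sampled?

24

For a mean, the margin of error is E = z·σ/√n, so n = (zσ/E)².
At 80% confidence, z = 1.282.
n = (1.282 × 34 / 8.95)² = 23.72
Round up: n = 24.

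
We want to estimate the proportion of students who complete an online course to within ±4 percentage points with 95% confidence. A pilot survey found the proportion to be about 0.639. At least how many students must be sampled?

For a proportion with margin E = 0.04 at 95% confidence, z = 1.960.
n = p̂(1−p̂)(z/E)² = 0.639 × 0.361 × (1.960/0.04)² = 553.86
Round up: n = 554.

n = 554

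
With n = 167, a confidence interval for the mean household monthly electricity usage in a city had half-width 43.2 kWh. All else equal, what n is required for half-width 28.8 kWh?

Margin of error scales as 1/√n, so n₂ = n₁·(E₁/E₂)².
n₂ = 167 × (43.2/28.8)² = 167 × 2.25 = 375.75
Round up: n₂ = 376.

376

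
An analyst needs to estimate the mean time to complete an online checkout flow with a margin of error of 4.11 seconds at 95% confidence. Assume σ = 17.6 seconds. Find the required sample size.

For a mean, the margin of error is E = z·σ/√n, so n = (zσ/E)².
At 95% confidence, z = 1.960.
n = (1.960 × 17.6 / 4.11)² = 70.45
Round up: n = 71.

n = 71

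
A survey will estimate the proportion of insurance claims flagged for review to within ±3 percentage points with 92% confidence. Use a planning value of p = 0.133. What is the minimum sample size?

n = 393

For a proportion with margin E = 0.03 at 92% confidence, z = 1.751.
n = p̂(1−p̂)(z/E)² = 0.133 × 0.867 × (1.751/0.03)² = 392.83
Round up: n = 393.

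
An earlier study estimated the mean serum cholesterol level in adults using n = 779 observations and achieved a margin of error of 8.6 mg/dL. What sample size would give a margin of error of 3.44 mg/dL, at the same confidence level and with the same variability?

4869

Margin of error scales as 1/√n, so n₂ = n₁·(E₁/E₂)².
n₂ = 779 × (8.6/3.44)² = 779 × 6.25 = 4868.75
Round up: n₂ = 4869.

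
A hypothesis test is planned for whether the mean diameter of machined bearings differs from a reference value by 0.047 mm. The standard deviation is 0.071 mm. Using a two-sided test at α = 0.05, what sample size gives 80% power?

18

For a one-sample z-test, n = ((z_{α/2} + z_β)·σ/δ)².
z_{α/2} = 1.960 (two-sided α = 0.05); z_β = 0.842 (power 80% → β = 0.2).
n = (2.802 × 0.071 / 0.047)² = 17.92
Round up: n = 18.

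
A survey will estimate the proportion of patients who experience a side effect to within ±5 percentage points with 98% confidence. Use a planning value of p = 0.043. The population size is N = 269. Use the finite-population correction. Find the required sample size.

n = 68

For a proportion with margin E = 0.05 at 98% confidence, z = 2.326.
n = p̂(1−p̂)(z/E)² = 0.043 × 0.957 × (2.326/0.05)² = 89.06 — call this n₀.
Finite-population correction with N = 269: n = n₀ / (1 + (n₀−1)/N) = 89.06 / 1.327 = 67.11
Round up: n = 68.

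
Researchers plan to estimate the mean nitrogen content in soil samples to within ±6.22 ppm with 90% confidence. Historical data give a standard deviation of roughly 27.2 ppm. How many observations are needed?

For a mean, the margin of error is E = z·σ/√n, so n = (zσ/E)².
At 90% confidence, z = 1.645.
n = (1.645 × 27.2 / 6.22)² = 51.75
Round up: n = 52.

n = 52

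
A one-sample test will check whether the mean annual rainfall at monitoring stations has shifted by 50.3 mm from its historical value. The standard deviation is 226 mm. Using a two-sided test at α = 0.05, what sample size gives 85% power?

n = 182

For a one-sample z-test, n = ((z_{α/2} + z_β)·σ/δ)².
z_{α/2} = 1.960 (two-sided α = 0.05); z_β = 1.036 (power 85% → β = 0.15).
n = (2.996 × 226 / 50.3)² = 181.20
Round up: n = 182.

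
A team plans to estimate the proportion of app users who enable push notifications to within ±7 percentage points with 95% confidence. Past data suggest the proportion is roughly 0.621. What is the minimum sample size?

n = 185

For a proportion with margin E = 0.07 at 95% confidence, z = 1.960.
n = p̂(1−p̂)(z/E)² = 0.621 × 0.379 × (1.960/0.07)² = 184.52
Round up: n = 185.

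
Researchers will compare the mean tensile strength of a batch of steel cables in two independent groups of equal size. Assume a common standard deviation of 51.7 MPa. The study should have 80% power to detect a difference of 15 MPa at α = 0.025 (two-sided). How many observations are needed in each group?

226 per group

For two equal groups, n per group = 2·((z_{α/2} + z_β)·σ/δ)².
z_{α/2} = 2.241; z_β = 0.842 (power 80%).
n = 2 × (3.083 × 51.7 / 15)² = 2 × 112.91 = 225.82
Round up: n = 226 per group.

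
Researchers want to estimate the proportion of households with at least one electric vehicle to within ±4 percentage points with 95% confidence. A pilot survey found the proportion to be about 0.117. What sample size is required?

n = 249

For a proportion with margin E = 0.04 at 95% confidence, z = 1.960.
n = p̂(1−p̂)(z/E)² = 0.117 × 0.883 × (1.960/0.04)² = 248.05
Round up: n = 249.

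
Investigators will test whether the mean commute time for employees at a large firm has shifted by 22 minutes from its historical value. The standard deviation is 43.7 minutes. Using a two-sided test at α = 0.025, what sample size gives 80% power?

n = 38

For a one-sample z-test, n = ((z_{α/2} + z_β)·σ/δ)².
z_{α/2} = 2.241 (two-sided α = 0.025); z_β = 0.842 (power 80% → β = 0.2).
n = (3.083 × 43.7 / 22)² = 37.50
Round up: n = 38.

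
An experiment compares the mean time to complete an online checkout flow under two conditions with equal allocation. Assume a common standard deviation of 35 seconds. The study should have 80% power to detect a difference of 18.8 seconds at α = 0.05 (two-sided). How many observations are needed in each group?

For two equal groups, n per group = 2·((z_{α/2} + z_β)·σ/δ)².
z_{α/2} = 1.960; z_β = 0.842 (power 80%).
n = 2 × (2.802 × 35 / 18.8)² = 2 × 27.21 = 54.42
Round up: n = 55 per group.

55 per group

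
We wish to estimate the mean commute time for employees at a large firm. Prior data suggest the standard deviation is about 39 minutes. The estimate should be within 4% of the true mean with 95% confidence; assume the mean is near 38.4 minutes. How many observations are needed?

For a mean, the margin of error is E = z·σ/√n, so n = (zσ/E)².
At 95% confidence, z = 1.960.
E = 4% of 38.4 = 1.536 minutes.
n = (1.960 × 39 / 1.536)² = 2476.62
Round up: n = 2477.

n = 2477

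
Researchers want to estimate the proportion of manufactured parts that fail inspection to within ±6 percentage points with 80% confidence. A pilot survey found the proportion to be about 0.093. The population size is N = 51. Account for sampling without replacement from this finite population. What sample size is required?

23

For a proportion with margin E = 0.06 at 80% confidence, z = 1.282.
n = p̂(1−p̂)(z/E)² = 0.093 × 0.907 × (1.282/0.06)² = 38.51 — call this n₀.
Finite-population correction with N = 51: n = n₀ / (1 + (n₀−1)/N) = 38.51 / 1.735 = 22.20
Round up: n = 23.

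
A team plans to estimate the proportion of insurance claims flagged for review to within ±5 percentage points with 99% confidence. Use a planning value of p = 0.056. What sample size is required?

141

For a proportion with margin E = 0.05 at 99% confidence, z = 2.576.
n = p̂(1−p̂)(z/E)² = 0.056 × 0.944 × (2.576/0.05)² = 140.32
Round up: n = 141.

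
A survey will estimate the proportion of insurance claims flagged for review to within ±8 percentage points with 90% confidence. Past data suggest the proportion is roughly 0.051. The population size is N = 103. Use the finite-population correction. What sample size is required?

n = 18

For a proportion with margin E = 0.08 at 90% confidence, z = 1.645.
n = p̂(1−p̂)(z/E)² = 0.051 × 0.949 × (1.645/0.08)² = 20.46 — call this n₀.
Finite-population correction with N = 103: n = n₀ / (1 + (n₀−1)/N) = 20.46 / 1.189 = 17.21
Round up: n = 18.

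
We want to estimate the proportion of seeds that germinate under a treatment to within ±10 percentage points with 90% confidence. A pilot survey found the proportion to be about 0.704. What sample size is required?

n = 57

For a proportion with margin E = 0.1 at 90% confidence, z = 1.645.
n = p̂(1−p̂)(z/E)² = 0.704 × 0.296 × (1.645/0.1)² = 56.39
Round up: n = 57.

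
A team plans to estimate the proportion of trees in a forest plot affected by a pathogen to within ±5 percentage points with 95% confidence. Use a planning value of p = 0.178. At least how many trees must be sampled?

225

For a proportion with margin E = 0.05 at 95% confidence, z = 1.960.
n = p̂(1−p̂)(z/E)² = 0.178 × 0.822 × (1.960/0.05)² = 224.84
Round up: n = 225.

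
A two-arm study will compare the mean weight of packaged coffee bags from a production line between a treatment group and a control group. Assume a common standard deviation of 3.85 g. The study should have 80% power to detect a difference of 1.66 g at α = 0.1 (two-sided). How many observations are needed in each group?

67 per group

For two equal groups, n per group = 2·((z_{α/2} + z_β)·σ/δ)².
z_{α/2} = 1.645; z_β = 0.842 (power 80%).
n = 2 × (2.487 × 3.85 / 1.66)² = 2 × 33.27 = 66.54
Round up: n = 67 per group.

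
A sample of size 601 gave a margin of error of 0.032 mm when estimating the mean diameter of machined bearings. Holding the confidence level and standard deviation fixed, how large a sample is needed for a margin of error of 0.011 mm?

Margin of error scales as 1/√n, so n₂ = n₁·(E₁/E₂)².
n₂ = 601 × (0.032/0.011)² = 601 × 8.463 = 5086.26
Round up: n₂ = 5087.

n = 5087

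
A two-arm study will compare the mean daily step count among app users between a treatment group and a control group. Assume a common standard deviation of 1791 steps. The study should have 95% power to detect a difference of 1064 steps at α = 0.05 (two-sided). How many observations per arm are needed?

74 per group

For two equal groups, n per group = 2·((z_{α/2} + z_β)·σ/δ)².
z_{α/2} = 1.960; z_β = 1.645 (power 95%).
n = 2 × (3.605 × 1791 / 1064)² = 2 × 36.82 = 73.64
Round up: n = 74 per group.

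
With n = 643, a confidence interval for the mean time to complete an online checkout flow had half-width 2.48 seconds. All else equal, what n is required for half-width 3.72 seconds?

286

Margin of error scales as 1/√n, so n₂ = n₁·(E₁/E₂)².
n₂ = 643 × (2.48/3.72)² = 643 × 0.4444 = 285.75
Round up: n₂ = 286.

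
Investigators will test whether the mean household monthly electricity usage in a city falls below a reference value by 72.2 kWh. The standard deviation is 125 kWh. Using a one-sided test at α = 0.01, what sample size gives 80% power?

For a one-sample z-test, n = ((z_α + z_β)·σ/δ)².
z_α = 2.326 (one-sided α = 0.01); z_β = 0.842 (power 80% → β = 0.2).
n = (3.168 × 125 / 72.2)² = 30.08
Round up: n = 31.

n = 31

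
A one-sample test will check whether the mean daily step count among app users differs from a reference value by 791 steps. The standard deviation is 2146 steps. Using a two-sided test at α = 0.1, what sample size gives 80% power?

46

For a one-sample z-test, n = ((z_{α/2} + z_β)·σ/δ)².
z_{α/2} = 1.645 (two-sided α = 0.1); z_β = 0.842 (power 80% → β = 0.2).
n = (2.487 × 2146 / 791)² = 45.53
Round up: n = 46.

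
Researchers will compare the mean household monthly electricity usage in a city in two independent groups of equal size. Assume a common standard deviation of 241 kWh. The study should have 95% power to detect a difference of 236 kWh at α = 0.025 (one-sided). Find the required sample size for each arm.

For two equal groups, n per group = 2·((z_α + z_β)·σ/δ)².
z_α = 1.960; z_β = 1.645 (power 95%).
n = 2 × (3.605 × 241 / 236)² = 2 × 13.55 = 27.10
Round up: n = 28 per group.

28 per group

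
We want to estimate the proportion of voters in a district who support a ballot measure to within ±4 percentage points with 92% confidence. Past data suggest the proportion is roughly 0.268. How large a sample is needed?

For a proportion with margin E = 0.04 at 92% confidence, z = 1.751.
n = p̂(1−p̂)(z/E)² = 0.268 × 0.732 × (1.751/0.04)² = 375.92
Round up: n = 376.

376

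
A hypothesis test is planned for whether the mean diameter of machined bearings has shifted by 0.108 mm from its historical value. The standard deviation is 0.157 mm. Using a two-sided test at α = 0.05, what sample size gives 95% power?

28

For a one-sample z-test, n = ((z_{α/2} + z_β)·σ/δ)².
z_{α/2} = 1.960 (two-sided α = 0.05); z_β = 1.645 (power 95% → β = 0.05).
n = (3.605 × 0.157 / 0.108)² = 27.46
Round up: n = 28.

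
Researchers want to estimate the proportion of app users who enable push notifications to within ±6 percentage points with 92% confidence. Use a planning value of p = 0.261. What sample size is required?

For a proportion with margin E = 0.06 at 92% confidence, z = 1.751.
n = p̂(1−p̂)(z/E)² = 0.261 × 0.739 × (1.751/0.06)² = 164.27
Round up: n = 165.

165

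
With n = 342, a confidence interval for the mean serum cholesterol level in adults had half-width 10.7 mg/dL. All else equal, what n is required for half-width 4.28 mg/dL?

Margin of error scales as 1/√n, so n₂ = n₁·(E₁/E₂)².
n₂ = 342 × (10.7/4.28)² = 342 × 6.25 = 2137.50
Round up: n₂ = 2138.

2138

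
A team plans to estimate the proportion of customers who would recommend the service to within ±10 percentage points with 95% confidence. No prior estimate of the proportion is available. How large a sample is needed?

For a proportion with margin E = 0.1 at 95% confidence, z = 1.960.
With no prior estimate, use p = 0.5, which maximizes p(1−p) at 0.25.
n = 0.25 × (z/E)² = 0.25 × (1.960/0.1)² = 96.04
Round up: n = 97.

n = 97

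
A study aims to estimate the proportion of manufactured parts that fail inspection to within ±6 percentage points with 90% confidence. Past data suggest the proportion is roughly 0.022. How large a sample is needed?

n = 17

For a proportion with margin E = 0.06 at 90% confidence, z = 1.645.
n = p̂(1−p̂)(z/E)² = 0.022 × 0.978 × (1.645/0.06)² = 16.17
Round up: n = 17.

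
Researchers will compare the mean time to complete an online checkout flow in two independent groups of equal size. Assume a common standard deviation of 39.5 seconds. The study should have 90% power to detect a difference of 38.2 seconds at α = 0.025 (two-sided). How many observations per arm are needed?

For two equal groups, n per group = 2·((z_{α/2} + z_β)·σ/δ)².
z_{α/2} = 2.241; z_β = 1.282 (power 90%).
n = 2 × (3.523 × 39.5 / 38.2)² = 2 × 13.27 = 26.54
Round up: n = 27 per group.

27 per group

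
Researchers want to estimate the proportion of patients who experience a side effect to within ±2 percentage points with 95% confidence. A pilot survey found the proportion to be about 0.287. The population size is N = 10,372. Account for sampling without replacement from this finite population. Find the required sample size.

For a proportion with margin E = 0.02 at 95% confidence, z = 1.960.
n = p̂(1−p̂)(z/E)² = 0.287 × 0.713 × (1.960/0.02)² = 1965.28 — call this n₀.
Finite-population correction with N = 10,372: n = n₀ / (1 + (n₀−1)/N) = 1965.28 / 1.189 = 1652.88
Round up: n = 1653.

1653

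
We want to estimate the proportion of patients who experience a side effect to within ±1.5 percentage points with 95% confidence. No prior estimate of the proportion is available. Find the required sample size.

For a proportion with margin E = 0.015 at 95% confidence, z = 1.960.
With no prior estimate, use p = 0.5, which maximizes p(1−p) at 0.25.
n = 0.25 × (z/E)² = 0.25 × (1.960/0.015)² = 4268.44
Round up: n = 4269.

n = 4269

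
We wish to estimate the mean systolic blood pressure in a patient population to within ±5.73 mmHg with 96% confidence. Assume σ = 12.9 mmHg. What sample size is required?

For a mean, the margin of error is E = z·σ/√n, so n = (zσ/E)².
At 96% confidence, z = 2.054.
n = (2.054 × 12.9 / 5.73)² = 21.38
Round up: n = 22.

22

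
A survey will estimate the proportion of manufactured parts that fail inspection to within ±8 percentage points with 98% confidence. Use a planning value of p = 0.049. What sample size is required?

For a proportion with margin E = 0.08 at 98% confidence, z = 2.326.
n = p̂(1−p̂)(z/E)² = 0.049 × 0.951 × (2.326/0.08)² = 39.39
Round up: n = 40.

40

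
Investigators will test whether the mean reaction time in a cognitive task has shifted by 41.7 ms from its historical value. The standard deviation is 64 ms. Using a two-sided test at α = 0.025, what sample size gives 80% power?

For a one-sample z-test, n = ((z_{α/2} + z_β)·σ/δ)².
z_{α/2} = 2.241 (two-sided α = 0.025); z_β = 0.842 (power 80% → β = 0.2).
n = (3.083 × 64 / 41.7)² = 22.39
Round up: n = 23.

n = 23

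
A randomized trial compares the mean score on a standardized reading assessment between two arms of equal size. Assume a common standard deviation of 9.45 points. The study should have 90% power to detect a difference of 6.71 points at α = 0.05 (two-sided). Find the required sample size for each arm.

42 per group

For two equal groups, n per group = 2·((z_{α/2} + z_β)·σ/δ)².
z_{α/2} = 1.960; z_β = 1.282 (power 90%).
n = 2 × (3.242 × 9.45 / 6.71)² = 2 × 20.85 = 41.70
Round up: n = 42 per group.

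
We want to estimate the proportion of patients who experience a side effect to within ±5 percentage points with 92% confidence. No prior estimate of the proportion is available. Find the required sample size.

For a proportion with margin E = 0.05 at 92% confidence, z = 1.751.
With no prior estimate, use p = 0.5, which maximizes p(1−p) at 0.25.
n = 0.25 × (z/E)² = 0.25 × (1.751/0.05)² = 306.60
Round up: n = 307.

307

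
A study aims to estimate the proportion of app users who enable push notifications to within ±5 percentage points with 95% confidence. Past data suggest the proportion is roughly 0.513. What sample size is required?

384

For a proportion with margin E = 0.05 at 95% confidence, z = 1.960.
n = p̂(1−p̂)(z/E)² = 0.513 × 0.487 × (1.960/0.05)² = 383.90
Round up: n = 384.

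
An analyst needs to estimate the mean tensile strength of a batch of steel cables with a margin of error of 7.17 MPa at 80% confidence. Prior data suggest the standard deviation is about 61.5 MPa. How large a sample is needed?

n = 121

For a mean, the margin of error is E = z·σ/√n, so n = (zσ/E)².
At 80% confidence, z = 1.282.
n = (1.282 × 61.5 / 7.17)² = 120.92
Round up: n = 121.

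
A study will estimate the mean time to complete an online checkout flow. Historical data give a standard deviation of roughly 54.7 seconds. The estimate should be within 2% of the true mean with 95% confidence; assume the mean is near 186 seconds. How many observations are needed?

n = 831

For a mean, the margin of error is E = z·σ/√n, so n = (zσ/E)².
At 95% confidence, z = 1.960.
E = 2% of 186 = 3.72 seconds.
n = (1.960 × 54.7 / 3.72)² = 830.62
Round up: n = 831.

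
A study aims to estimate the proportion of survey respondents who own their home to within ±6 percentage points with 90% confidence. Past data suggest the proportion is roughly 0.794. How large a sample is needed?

For a proportion with margin E = 0.06 at 90% confidence, z = 1.645.
n = p̂(1−p̂)(z/E)² = 0.794 × 0.206 × (1.645/0.06)² = 122.95
Round up: n = 123.

123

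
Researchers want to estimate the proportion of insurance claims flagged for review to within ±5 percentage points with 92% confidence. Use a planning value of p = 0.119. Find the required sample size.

129

For a proportion with margin E = 0.05 at 92% confidence, z = 1.751.
n = p̂(1−p̂)(z/E)² = 0.119 × 0.881 × (1.751/0.05)² = 128.57
Round up: n = 129.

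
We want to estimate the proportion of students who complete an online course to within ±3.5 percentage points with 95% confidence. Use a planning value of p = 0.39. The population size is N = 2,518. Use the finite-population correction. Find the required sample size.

576

For a proportion with margin E = 0.035 at 95% confidence, z = 1.960.
n = p̂(1−p̂)(z/E)² = 0.39 × 0.61 × (1.960/0.035)² = 746.05 — call this n₀.
Finite-population correction with N = 2,518: n = n₀ / (1 + (n₀−1)/N) = 746.05 / 1.296 = 575.66
Round up: n = 576.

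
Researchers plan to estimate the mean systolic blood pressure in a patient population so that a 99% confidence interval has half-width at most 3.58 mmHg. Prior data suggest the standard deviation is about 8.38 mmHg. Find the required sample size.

n = 37

For a mean, the margin of error is E = z·σ/√n, so n = (zσ/E)².
At 99% confidence, z = 2.576.
n = (2.576 × 8.38 / 3.58)² = 36.36
Round up: n = 37.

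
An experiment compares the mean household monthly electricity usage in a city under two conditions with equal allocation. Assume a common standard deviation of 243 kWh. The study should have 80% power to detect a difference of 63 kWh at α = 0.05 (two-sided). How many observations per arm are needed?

234 per group

For two equal groups, n per group = 2·((z_{α/2} + z_β)·σ/δ)².
z_{α/2} = 1.960; z_β = 0.842 (power 80%).
n = 2 × (2.802 × 243 / 63)² = 2 × 116.81 = 233.62
Round up: n = 234 per group.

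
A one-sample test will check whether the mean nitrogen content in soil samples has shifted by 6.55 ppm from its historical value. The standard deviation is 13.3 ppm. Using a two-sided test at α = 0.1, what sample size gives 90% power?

36

For a one-sample z-test, n = ((z_{α/2} + z_β)·σ/δ)².
z_{α/2} = 1.645 (two-sided α = 0.1); z_β = 1.282 (power 90% → β = 0.1).
n = (2.927 × 13.3 / 6.55)² = 35.32
Round up: n = 36.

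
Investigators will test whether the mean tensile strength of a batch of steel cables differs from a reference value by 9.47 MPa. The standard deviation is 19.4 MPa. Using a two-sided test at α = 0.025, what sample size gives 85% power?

For a one-sample z-test, n = ((z_{α/2} + z_β)·σ/δ)².
z_{α/2} = 2.241 (two-sided α = 0.025); z_β = 1.036 (power 85% → β = 0.15).
n = (3.277 × 19.4 / 9.47)² = 45.07
Round up: n = 46.

46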